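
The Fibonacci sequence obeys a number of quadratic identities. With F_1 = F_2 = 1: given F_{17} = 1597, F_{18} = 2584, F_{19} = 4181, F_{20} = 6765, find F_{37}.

By the addition formula F_{m+n} = F_m F_{n+1} + F_{m−1} F_n with m=20, n=17: F_{37} = 6765·2584 + 4181·1597 = 17480760 + 6677057 = 24157817.

24157817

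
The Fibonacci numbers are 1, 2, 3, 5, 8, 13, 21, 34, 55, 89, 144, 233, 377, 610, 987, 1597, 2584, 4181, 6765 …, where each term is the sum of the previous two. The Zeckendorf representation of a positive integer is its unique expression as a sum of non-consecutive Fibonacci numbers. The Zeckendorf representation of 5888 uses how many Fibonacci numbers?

4

Greedily peel off the largest Fibonacci term at each step:
largest Fibonacci ≤ 5888 is 4181; 5888 − 4181 = 1707
largest Fibonacci ≤ 1707 is 1597; 1707 − 1597 = 110
largest Fibonacci ≤ 110 is 89; 110 − 89 = 21
largest Fibonacci ≤ 21 is 21; 21 − 21 = 0
5888 = 4181 + 1597 + 89 + 21, which has 4 terms.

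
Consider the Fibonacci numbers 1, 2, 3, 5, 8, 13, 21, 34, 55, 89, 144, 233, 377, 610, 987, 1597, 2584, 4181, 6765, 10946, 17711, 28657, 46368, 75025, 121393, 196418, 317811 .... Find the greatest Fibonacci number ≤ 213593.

196418

196418 ≤ 213593 < 317811, so the largest Fibonacci number not exceeding 213593 is 196418.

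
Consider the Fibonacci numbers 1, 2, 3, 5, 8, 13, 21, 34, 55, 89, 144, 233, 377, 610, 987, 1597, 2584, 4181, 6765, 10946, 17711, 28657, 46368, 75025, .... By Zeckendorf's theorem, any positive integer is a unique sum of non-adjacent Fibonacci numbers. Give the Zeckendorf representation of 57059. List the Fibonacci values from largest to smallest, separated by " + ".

46368 + 6765 + 2584 + 987 + 233 + 89 + 21 + 8 + 3 + 1

Greedily peel off the largest Fibonacci term at each step:
57059: greatest Fibonacci not exceeding it is 46368, leaving 10691
10691: greatest Fibonacci not exceeding it is 6765, leaving 3926
3926: greatest Fibonacci not exceeding it is 2584, leaving 1342
1342: greatest Fibonacci not exceeding it is 987, leaving 355
355: greatest Fibonacci not exceeding it is 233, leaving 122
122: greatest Fibonacci not exceeding it is 89, leaving 33
33: greatest Fibonacci not exceeding it is 21, leaving 12
12: greatest Fibonacci not exceeding it is 8, leaving 4
4: greatest Fibonacci not exceeding it is 3, leaving 1
1: greatest Fibonacci not exceeding it is 1, leaving 0
So 57059 = 46368 + 6765 + 2584 + 987 + 233 + 89 + 21 + 8 + 3 + 1, with no two terms consecutive in the sequence.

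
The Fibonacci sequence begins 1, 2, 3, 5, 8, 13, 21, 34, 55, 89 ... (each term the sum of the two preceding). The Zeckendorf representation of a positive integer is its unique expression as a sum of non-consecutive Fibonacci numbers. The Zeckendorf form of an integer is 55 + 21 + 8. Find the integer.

84

55 + 21 + 8 = 84.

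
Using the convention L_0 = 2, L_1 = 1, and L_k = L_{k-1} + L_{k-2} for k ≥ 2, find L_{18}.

5778

Iterating the recurrence up to L_{11} = 199 and L_{10} = 123:
L_{12} = L_{11} + L_{10} = 199 + 123 = 322
L_{13} = L_{12} + L_{11} = 322 + 199 = 521
L_{14} = L_{13} + L_{12} = 521 + 322 = 843
L_{15} = L_{14} + L_{13} = 843 + 521 = 1364
L_{16} = L_{15} + L_{14} = 1364 + 843 = 2207
L_{17} = L_{16} + L_{15} = 2207 + 1364 = 3571
L_{18} = L_{17} + L_{16} = 3571 + 2207 = 5778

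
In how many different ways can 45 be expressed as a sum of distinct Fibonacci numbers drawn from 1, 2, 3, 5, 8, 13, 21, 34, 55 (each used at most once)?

6

Each representation comes from the Zeckendorf form by replacing some F_k with F_{k−1} + F_{k−2} where possible.
45 = 34+8+3 = 34+8+2+1 = 21+13+8+3 = 34+5+3+2+1 = 21+13+8+2+1 = … (1 more), for 6 in all.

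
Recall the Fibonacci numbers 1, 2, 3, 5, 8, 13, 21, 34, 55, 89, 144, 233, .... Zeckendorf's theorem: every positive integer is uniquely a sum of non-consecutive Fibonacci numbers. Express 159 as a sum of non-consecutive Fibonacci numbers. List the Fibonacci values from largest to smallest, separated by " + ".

144 + 13 + 2

Greedy algorithm:
largest Fibonacci ≤ 159 is 144; 159 − 144 = 15
largest Fibonacci ≤ 15 is 13; 15 − 13 = 2
largest Fibonacci ≤ 2 is 2; 2 − 2 = 0
So 159 = 144 + 13 + 2, with no two terms consecutive in the sequence.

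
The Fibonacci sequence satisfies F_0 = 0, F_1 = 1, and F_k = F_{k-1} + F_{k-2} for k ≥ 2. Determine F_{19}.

Iterating the recurrence up to F_{15} = 610 and F_{14} = 377:
F_{16} = F_{15} + F_{14} = 610 + 377 = 987
F_{17} = F_{16} + F_{15} = 987 + 610 = 1597
F_{18} = F_{17} + F_{16} = 1597 + 987 = 2584
F_{19} = F_{18} + F_{17} = 2584 + 1597 = 4181

4181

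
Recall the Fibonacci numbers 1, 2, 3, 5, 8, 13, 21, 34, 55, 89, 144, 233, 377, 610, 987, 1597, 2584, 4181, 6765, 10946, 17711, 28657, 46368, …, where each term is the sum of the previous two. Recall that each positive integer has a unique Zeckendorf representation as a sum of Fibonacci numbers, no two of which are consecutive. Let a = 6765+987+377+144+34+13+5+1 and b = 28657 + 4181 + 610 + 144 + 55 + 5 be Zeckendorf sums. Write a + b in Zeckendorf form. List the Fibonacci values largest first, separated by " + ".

28657 + 10946 + 1597 + 610 + 144 + 21 + 3

The two numbers are 8326 and 33652, so their sum is 41978.
41978: greatest Fibonacci not exceeding it is 28657, leaving 13321
13321: greatest Fibonacci not exceeding it is 10946, leaving 2375
2375: greatest Fibonacci not exceeding it is 1597, leaving 778
778: greatest Fibonacci not exceeding it is 610, leaving 168
168: greatest Fibonacci not exceeding it is 144, leaving 24
24: greatest Fibonacci not exceeding it is 21, leaving 3
3: greatest Fibonacci not exceeding it is 3, leaving 0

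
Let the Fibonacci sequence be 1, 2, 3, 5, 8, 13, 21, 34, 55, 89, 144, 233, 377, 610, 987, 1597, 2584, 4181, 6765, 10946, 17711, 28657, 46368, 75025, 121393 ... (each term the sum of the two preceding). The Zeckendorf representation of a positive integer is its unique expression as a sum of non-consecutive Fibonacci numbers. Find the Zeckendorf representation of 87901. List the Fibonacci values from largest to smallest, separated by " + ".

75025 + 10946 + 1597 + 233 + 89 + 8 + 3

Repeatedly subtract the largest Fibonacci number that fits:
87901 − 75025 = 12876
12876 − 10946 = 1930
1930 − 1597 = 333
333 − 233 = 100
100 − 89 = 11
11 − 8 = 3
3 − 3 = 0
So 87901 = 75025 + 10946 + 1597 + 233 + 89 + 8 + 3, with no two terms consecutive in the sequence.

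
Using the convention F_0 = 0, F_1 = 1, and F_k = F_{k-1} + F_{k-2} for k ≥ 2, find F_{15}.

610

Iterating the recurrence up to F_{7} = 13 and F_{6} = 8:
F_{8} = F_{7} + F_{6} = 13 + 8 = 21
F_{9} = F_{8} + F_{7} = 21 + 13 = 34
F_{10} = F_{9} + F_{8} = 34 + 21 = 55
F_{11} = F_{10} + F_{9} = 55 + 34 = 89
F_{12} = F_{11} + F_{10} = 89 + 55 = 144
F_{13} = F_{12} + F_{11} = 144 + 89 = 233
F_{14} = F_{13} + F_{12} = 233 + 144 = 377
F_{15} = F_{14} + F_{13} = 377 + 233 = 610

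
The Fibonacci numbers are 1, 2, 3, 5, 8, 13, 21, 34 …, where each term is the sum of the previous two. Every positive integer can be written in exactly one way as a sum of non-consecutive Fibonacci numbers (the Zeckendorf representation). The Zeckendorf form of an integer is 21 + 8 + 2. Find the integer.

21 + 8 + 2 = 31.

31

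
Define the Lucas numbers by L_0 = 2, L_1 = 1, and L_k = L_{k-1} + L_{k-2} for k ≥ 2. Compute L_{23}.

64079

Iterating the recurrence up to L_{15} = 1364 and L_{14} = 843:
L_{16} = L_{15} + L_{14} = 1364 + 843 = 2207
L_{17} = L_{16} + L_{15} = 2207 + 1364 = 3571
L_{18} = L_{17} + L_{16} = 3571 + 2207 = 5778
L_{19} = L_{18} + L_{17} = 5778 + 3571 = 9349
L_{20} = L_{19} + L_{18} = 9349 + 5778 = 15127
L_{21} = L_{20} + L_{19} = 15127 + 9349 = 24476
L_{22} = L_{21} + L_{20} = 24476 + 15127 = 39603
L_{23} = L_{22} + L_{21} = 39603 + 24476 = 64079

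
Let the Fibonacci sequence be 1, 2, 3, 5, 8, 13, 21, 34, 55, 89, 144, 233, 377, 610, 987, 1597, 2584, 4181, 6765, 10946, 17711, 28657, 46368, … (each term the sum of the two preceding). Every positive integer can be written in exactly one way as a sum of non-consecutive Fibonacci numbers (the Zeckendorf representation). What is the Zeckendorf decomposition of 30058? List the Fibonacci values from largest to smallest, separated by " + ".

28657 + 987 + 377 + 34 + 3

Repeatedly subtract the largest Fibonacci number that fits:
take 28657 (≤ 30058); 30058 − 28657 = 1401
take 987 (≤ 1401); 1401 − 987 = 414
take 377 (≤ 414); 414 − 377 = 37
take 34 (≤ 37); 37 − 34 = 3
take 3 (≤ 3); 3 − 3 = 0
So 30058 = 28657 + 987 + 377 + 34 + 3, with no two terms consecutive in the sequence.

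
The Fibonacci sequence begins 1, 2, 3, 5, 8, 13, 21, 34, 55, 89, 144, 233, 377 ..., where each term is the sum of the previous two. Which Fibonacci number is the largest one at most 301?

233 ≤ 301 < 377, so the largest Fibonacci number not exceeding 301 is 233.

233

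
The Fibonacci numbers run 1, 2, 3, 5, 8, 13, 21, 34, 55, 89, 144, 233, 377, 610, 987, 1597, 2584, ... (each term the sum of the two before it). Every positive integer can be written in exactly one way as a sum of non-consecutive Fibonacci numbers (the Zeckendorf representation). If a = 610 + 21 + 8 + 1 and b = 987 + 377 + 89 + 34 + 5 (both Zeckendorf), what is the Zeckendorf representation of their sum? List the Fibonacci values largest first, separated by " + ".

1597 + 377 + 144 + 13 + 1

The two numbers are 640 and 1492, so their sum is 2132.
Repeatedly subtract the largest Fibonacci number that fits:
2132: greatest Fibonacci not exceeding it is 1597, leaving 535
535: greatest Fibonacci not exceeding it is 377, leaving 158
158: greatest Fibonacci not exceeding it is 144, leaving 14
14: greatest Fibonacci not exceeding it is 13, leaving 1
1: greatest Fibonacci not exceeding it is 1, leaving 0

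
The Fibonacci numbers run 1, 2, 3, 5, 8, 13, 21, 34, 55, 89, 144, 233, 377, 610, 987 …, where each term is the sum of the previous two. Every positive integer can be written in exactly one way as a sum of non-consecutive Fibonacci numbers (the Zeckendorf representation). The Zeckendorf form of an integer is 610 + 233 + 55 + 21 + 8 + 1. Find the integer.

610 + 233 + 55 + 21 + 8 + 1 = 928.

928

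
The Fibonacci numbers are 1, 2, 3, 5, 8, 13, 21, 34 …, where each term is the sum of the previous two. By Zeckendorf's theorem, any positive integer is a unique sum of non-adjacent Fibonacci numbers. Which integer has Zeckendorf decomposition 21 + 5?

26

21 + 5 = 26.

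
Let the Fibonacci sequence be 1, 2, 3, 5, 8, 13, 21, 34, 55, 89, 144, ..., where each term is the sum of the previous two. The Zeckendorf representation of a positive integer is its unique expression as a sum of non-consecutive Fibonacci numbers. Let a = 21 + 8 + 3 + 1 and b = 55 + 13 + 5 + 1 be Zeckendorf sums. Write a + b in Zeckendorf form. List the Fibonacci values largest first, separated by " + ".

89 + 13 + 5

The two numbers are 33 and 74, so their sum is 107.
Greedily peel off the largest Fibonacci term at each step:
107: greatest Fibonacci not exceeding it is 89, leaving 18
18: greatest Fibonacci not exceeding it is 13, leaving 5
5: greatest Fibonacci not exceeding it is 5, leaving 0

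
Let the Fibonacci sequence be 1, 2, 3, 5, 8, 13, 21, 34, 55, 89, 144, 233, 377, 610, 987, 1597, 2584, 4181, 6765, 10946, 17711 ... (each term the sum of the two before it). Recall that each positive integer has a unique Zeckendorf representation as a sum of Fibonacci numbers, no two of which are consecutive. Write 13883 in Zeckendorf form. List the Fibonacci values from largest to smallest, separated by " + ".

13883: greatest Fibonacci not exceeding it is 10946, leaving 2937
2937: greatest Fibonacci not exceeding it is 2584, leaving 353
353: greatest Fibonacci not exceeding it is 233, leaving 120
120: greatest Fibonacci not exceeding it is 89, leaving 31
31: greatest Fibonacci not exceeding it is 21, leaving 10
10: greatest Fibonacci not exceeding it is 8, leaving 2
2: greatest Fibonacci not exceeding it is 2, leaving 0
So 13883 = 10946 + 2584 + 233 + 89 + 21 + 8 + 2, with no two terms consecutive in the sequence.

10946 + 2584 + 233 + 89 + 21 + 8 + 2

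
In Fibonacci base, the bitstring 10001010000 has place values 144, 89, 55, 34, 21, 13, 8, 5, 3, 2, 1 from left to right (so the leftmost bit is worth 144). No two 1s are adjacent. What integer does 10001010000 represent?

173

Summing the place values of the 1 bits: 144 + 21 + 8 = 173.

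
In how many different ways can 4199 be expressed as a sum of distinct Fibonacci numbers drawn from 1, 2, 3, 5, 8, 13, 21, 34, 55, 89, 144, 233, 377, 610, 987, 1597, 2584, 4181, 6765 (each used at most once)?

4199 = 4181+13+5 = 4181+13+3+2 = 2584+1597+13+5 = 4181+8+5+3+2 = 2584+1597+13+3+2 = … (14 more), for 19 in all.

19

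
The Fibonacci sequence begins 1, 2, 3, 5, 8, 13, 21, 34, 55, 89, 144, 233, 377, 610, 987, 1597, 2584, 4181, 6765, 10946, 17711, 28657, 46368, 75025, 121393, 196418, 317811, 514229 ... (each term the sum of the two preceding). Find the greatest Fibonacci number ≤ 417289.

317811 ≤ 417289 < 514229, so the largest Fibonacci number not exceeding 417289 is 317811.

317811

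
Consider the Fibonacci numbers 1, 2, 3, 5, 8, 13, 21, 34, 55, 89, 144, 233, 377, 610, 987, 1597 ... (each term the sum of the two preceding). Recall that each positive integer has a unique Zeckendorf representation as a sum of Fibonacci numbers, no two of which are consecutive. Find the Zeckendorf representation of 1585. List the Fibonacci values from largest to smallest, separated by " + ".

987 + 377 + 144 + 55 + 21 + 1

1585: greatest Fibonacci not exceeding it is 987, leaving 598
598: greatest Fibonacci not exceeding it is 377, leaving 221
221: greatest Fibonacci not exceeding it is 144, leaving 77
77: greatest Fibonacci not exceeding it is 55, leaving 22
22: greatest Fibonacci not exceeding it is 21, leaving 1
1: greatest Fibonacci not exceeding it is 1, leaving 0
So 1585 = 987 + 377 + 144 + 55 + 21 + 1, with no two terms consecutive in the sequence.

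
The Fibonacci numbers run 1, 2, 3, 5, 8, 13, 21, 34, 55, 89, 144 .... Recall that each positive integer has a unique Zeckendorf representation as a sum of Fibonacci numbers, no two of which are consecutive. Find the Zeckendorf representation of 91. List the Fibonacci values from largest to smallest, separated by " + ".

89 + 2

Repeatedly subtract the largest Fibonacci number that fits:
89 ≤ 91 < 144, so take 89; remainder 2
2 ≤ 2 < 3, so take 2; remainder 0
So 91 = 89 + 2, with no two terms consecutive in the sequence.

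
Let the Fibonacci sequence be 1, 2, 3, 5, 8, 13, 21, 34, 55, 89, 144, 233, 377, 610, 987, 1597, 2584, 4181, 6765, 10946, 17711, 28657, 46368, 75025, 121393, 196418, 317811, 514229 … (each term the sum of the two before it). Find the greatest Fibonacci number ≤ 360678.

317811 ≤ 360678 < 514229, so the largest Fibonacci number not exceeding 360678 is 317811.

317811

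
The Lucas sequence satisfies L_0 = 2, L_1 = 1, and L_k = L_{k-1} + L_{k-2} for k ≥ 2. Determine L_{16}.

Iterating the recurrence up to L_{11} = 199 and L_{10} = 123:
L_{12} = L_{11} + L_{10} = 199 + 123 = 322
L_{13} = L_{12} + L_{11} = 322 + 199 = 521
L_{14} = L_{13} + L_{12} = 521 + 322 = 843
L_{15} = L_{14} + L_{13} = 843 + 521 = 1364
L_{16} = L_{15} + L_{14} = 1364 + 843 = 2207

2207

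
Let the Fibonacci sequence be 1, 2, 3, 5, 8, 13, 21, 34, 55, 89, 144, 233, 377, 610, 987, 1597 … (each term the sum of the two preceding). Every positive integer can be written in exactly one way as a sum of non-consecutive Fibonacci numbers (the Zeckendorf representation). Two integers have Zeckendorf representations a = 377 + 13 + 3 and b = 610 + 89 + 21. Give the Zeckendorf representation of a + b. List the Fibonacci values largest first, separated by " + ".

987 + 89 + 34 + 3

The two numbers are 393 and 720, so their sum is 1113.
Greedy algorithm:
1113 − 987 = 126
126 − 89 = 37
37 − 34 = 3
3 − 3 = 0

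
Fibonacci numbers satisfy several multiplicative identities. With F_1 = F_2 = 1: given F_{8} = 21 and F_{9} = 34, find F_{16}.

By the doubling identity F_{2k} = F_k(2F_{k+1} − F_k): F_{16} = 21·(2·34 − 21) = 21·47 = 987.

987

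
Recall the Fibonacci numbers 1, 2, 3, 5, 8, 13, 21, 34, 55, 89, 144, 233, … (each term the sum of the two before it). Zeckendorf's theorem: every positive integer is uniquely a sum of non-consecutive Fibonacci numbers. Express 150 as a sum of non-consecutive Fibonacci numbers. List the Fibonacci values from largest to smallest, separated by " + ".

Repeatedly subtract the largest Fibonacci number that fits:
take 144 (≤ 150); 150 − 144 = 6
take 5 (≤ 6); 6 − 5 = 1
take 1 (≤ 1); 1 − 1 = 0
So 150 = 144 + 5 + 1, with no two terms consecutive in the sequence.

144 + 5 + 1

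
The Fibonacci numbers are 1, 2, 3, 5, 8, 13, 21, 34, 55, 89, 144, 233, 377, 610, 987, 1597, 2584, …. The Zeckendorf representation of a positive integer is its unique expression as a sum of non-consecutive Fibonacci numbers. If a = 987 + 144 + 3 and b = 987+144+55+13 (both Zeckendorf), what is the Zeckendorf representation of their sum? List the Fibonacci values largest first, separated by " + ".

1597 + 610 + 89 + 34 + 3

The two numbers are 1134 and 1199, so their sum is 2333.
subtract 1597 from 2333: 736 remains
subtract 610 from 736: 126 remains
subtract 89 from 126: 37 remains
subtract 34 from 37: 3 remains
subtract 3 from 3: 0 remains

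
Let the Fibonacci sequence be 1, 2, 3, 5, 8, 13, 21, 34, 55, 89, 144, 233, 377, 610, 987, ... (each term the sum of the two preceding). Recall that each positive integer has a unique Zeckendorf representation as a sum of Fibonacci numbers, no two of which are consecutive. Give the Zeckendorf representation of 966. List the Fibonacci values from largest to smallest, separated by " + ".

Greedily peel off the largest Fibonacci term at each step:
largest Fibonacci ≤ 966 is 610; 966 − 610 = 356
largest Fibonacci ≤ 356 is 233; 356 − 233 = 123
largest Fibonacci ≤ 123 is 89; 123 − 89 = 34
largest Fibonacci ≤ 34 is 34; 34 − 34 = 0
So 966 = 610 + 233 + 89 + 34, with no two terms consecutive in the sequence.

610 + 233 + 89 + 34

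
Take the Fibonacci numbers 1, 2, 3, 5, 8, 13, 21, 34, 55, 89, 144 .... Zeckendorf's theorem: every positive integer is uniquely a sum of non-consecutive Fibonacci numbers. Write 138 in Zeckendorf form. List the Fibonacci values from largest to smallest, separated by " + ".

Greedy algorithm:
138 − 89 = 49
49 − 34 = 15
15 − 13 = 2
2 − 2 = 0
So 138 = 89 + 34 + 13 + 2, with no two terms consecutive in the sequence.

89 + 34 + 13 + 2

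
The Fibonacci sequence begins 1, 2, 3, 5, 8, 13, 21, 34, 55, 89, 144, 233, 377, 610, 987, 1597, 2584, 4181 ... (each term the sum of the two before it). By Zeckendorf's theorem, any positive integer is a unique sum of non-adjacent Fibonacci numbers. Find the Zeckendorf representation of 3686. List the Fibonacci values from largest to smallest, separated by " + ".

Greedily peel off the largest Fibonacci term at each step:
largest Fibonacci ≤ 3686 is 2584; 3686 − 2584 = 1102
largest Fibonacci ≤ 1102 is 987; 1102 − 987 = 115
largest Fibonacci ≤ 115 is 89; 115 − 89 = 26
largest Fibonacci ≤ 26 is 21; 26 − 21 = 5
largest Fibonacci ≤ 5 is 5; 5 − 5 = 0
So 3686 = 2584 + 987 + 89 + 21 + 5, with no two terms consecutive in the sequence.

2584 + 987 + 89 + 21 + 5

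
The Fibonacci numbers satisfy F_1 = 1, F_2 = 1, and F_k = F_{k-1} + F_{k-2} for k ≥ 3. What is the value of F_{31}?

1346269

Iterating the recurrence up to F_{23} = 28657 and F_{22} = 17711:
F_{24} = F_{23} + F_{22} = 28657 + 17711 = 46368
F_{25} = F_{24} + F_{23} = 46368 + 28657 = 75025
F_{26} = F_{25} + F_{24} = 75025 + 46368 = 121393
F_{27} = F_{26} + F_{25} = 121393 + 75025 = 196418
F_{28} = F_{27} + F_{26} = 196418 + 121393 = 317811
F_{29} = F_{28} + F_{27} = 317811 + 196418 = 514229
F_{30} = F_{29} + F_{28} = 514229 + 317811 = 832040
F_{31} = F_{30} + F_{29} = 832040 + 514229 = 1346269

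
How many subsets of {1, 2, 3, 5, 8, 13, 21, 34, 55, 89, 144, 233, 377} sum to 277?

277 = 233+34+8+2 = 233+34+5+3+2 = 233+21+13+8+2 = 144+89+34+8+2 = … (6 more), for 10 in all.

10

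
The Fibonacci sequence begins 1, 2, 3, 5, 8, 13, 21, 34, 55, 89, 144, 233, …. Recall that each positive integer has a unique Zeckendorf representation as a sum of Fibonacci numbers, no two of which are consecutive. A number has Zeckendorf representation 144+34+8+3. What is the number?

189

144+34+8+3 = 189.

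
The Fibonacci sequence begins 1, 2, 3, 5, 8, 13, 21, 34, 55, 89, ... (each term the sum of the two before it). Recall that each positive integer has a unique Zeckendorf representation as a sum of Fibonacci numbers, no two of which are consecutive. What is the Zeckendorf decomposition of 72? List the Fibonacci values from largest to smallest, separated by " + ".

55 + 13 + 3 + 1

Greedy algorithm:
take 55 (≤ 72); 72 − 55 = 17
take 13 (≤ 17); 17 − 13 = 4
take 3 (≤ 4); 4 − 3 = 1
take 1 (≤ 1); 1 − 1 = 0
So 72 = 55 + 13 + 3 + 1, with no two terms consecutive in the sequence.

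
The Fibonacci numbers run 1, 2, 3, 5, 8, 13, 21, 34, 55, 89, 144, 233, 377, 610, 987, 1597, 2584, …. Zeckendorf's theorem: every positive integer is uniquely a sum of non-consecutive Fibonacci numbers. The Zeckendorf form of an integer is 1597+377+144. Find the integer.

1597+377+144 = 2118.

2118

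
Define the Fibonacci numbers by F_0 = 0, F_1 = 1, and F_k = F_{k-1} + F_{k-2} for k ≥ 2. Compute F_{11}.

89

Iterating the recurrence up to F_{6} = 8 and F_{5} = 5:
F_{7} = F_{6} + F_{5} = 8 + 5 = 13
F_{8} = F_{7} + F_{6} = 13 + 8 = 21
F_{9} = F_{8} + F_{7} = 21 + 13 = 34
F_{10} = F_{9} + F_{8} = 34 + 21 = 55
F_{11} = F_{10} + F_{9} = 55 + 34 = 89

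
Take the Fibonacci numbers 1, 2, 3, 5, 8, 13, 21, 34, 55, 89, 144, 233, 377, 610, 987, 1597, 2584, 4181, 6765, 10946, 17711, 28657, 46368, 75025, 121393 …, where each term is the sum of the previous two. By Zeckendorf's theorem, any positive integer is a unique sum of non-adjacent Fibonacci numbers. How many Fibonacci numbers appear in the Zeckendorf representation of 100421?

75025 ≤ 100421 < 121393, so take 75025; remainder 25396
17711 ≤ 25396 < 28657, so take 17711; remainder 7685
6765 ≤ 7685 < 10946, so take 6765; remainder 920
610 ≤ 920 < 987, so take 610; remainder 310
233 ≤ 310 < 377, so take 233; remainder 77
55 ≤ 77 < 89, so take 55; remainder 22
21 ≤ 22 < 34, so take 21; remainder 1
1 ≤ 1 < 2, so take 1; remainder 0
100421 = 75025 + 17711 + 6765 + 610 + 233 + 55 + 21 + 1, which has 8 terms.

8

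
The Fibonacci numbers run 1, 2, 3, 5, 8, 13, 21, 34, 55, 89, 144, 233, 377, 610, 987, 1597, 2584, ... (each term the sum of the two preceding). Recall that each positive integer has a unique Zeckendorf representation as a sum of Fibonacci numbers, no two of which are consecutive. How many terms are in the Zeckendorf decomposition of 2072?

5

Greedy algorithm:
subtract 1597 from 2072: 475 remains
subtract 377 from 475: 98 remains
subtract 89 from 98: 9 remains
subtract 8 from 9: 1 remains
subtract 1 from 1: 0 remains
2072 = 1597 + 377 + 89 + 8 + 1, which has 5 terms.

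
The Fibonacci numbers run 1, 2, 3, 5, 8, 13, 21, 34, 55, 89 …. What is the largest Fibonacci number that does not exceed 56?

55 ≤ 56 < 89, so the largest Fibonacci number not exceeding 56 is 55.

55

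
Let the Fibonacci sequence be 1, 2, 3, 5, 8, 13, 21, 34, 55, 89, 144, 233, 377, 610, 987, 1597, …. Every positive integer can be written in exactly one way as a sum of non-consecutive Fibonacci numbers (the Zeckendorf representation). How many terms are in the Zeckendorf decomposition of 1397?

Repeatedly subtract the largest Fibonacci number that fits:
take 987 (≤ 1397); 1397 − 987 = 410
take 377 (≤ 410); 410 − 377 = 33
take 21 (≤ 33); 33 − 21 = 12
take 8 (≤ 12); 12 − 8 = 4
take 3 (≤ 4); 4 − 3 = 1
take 1 (≤ 1); 1 − 1 = 0
1397 = 987 + 377 + 21 + 8 + 3 + 1, which has 6 terms.

6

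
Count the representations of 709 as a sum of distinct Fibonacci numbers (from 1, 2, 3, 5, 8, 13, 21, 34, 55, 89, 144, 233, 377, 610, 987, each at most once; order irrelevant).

709 = 610+89+8+2 = 610+89+5+3+2 = 610+55+34+8+2 = 377+233+89+8+2 = 610+55+34+5+3+2 = … (11 more), for 16 in all.

16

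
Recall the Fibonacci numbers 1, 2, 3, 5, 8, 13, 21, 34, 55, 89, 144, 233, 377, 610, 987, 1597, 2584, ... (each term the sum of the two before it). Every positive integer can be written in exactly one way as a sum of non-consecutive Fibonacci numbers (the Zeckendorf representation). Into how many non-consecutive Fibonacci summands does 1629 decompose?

4

take 1597 (≤ 1629); 1629 − 1597 = 32
take 21 (≤ 32); 32 − 21 = 11
take 8 (≤ 11); 11 − 8 = 3
take 3 (≤ 3); 3 − 3 = 0
1629 = 1597 + 21 + 8 + 3, which has 4 terms.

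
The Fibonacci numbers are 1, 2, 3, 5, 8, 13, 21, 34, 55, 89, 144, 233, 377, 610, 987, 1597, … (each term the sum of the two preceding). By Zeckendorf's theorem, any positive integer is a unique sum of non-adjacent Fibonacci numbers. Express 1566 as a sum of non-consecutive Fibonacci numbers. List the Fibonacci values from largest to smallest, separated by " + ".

987 + 377 + 144 + 55 + 3

take 987 (≤ 1566); 1566 − 987 = 579
take 377 (≤ 579); 579 − 377 = 202
take 144 (≤ 202); 202 − 144 = 58
take 55 (≤ 58); 58 − 55 = 3
take 3 (≤ 3); 3 − 3 = 0
So 1566 = 987 + 377 + 144 + 55 + 3, with no two terms consecutive in the sequence.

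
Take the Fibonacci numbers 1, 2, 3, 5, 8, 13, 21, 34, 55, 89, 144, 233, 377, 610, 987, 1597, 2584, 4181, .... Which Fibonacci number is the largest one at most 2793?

2584 ≤ 2793 < 4181, so the largest Fibonacci number not exceeding 2793 is 2584.

2584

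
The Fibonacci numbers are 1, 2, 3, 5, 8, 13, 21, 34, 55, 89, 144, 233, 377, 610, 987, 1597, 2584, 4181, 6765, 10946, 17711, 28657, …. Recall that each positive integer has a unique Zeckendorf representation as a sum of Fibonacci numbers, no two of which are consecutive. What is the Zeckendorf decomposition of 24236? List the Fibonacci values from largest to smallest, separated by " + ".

17711 + 4181 + 1597 + 610 + 89 + 34 + 13 + 1

subtract 17711 from 24236: 6525 remains
subtract 4181 from 6525: 2344 remains
subtract 1597 from 2344: 747 remains
subtract 610 from 747: 137 remains
subtract 89 from 137: 48 remains
subtract 34 from 48: 14 remains
subtract 13 from 14: 1 remains
subtract 1 from 1: 0 remains
So 24236 = 17711 + 4181 + 1597 + 610 + 89 + 34 + 13 + 1, with no two terms consecutive in the sequence.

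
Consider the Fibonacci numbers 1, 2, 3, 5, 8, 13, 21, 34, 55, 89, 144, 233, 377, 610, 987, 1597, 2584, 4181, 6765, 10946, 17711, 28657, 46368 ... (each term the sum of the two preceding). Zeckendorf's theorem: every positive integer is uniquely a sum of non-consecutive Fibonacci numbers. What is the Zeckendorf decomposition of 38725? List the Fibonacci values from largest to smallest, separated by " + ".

28657 + 6765 + 2584 + 610 + 89 + 13 + 5 + 2

largest Fibonacci ≤ 38725 is 28657; 38725 − 28657 = 10068
largest Fibonacci ≤ 10068 is 6765; 10068 − 6765 = 3303
largest Fibonacci ≤ 3303 is 2584; 3303 − 2584 = 719
largest Fibonacci ≤ 719 is 610; 719 − 610 = 109
largest Fibonacci ≤ 109 is 89; 109 − 89 = 20
largest Fibonacci ≤ 20 is 13; 20 − 13 = 7
largest Fibonacci ≤ 7 is 5; 7 − 5 = 2
largest Fibonacci ≤ 2 is 2; 2 − 2 = 0
So 38725 = 28657 + 6765 + 2584 + 610 + 89 + 13 + 5 + 2, with no two terms consecutive in the sequence.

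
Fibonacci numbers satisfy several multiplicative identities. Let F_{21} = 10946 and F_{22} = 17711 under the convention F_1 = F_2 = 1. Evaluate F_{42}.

267914296

By the doubling identity F_{2k} = F_k(2F_{k+1} − F_k): F_{42} = 10946·(2·17711 − 10946) = 10946·24476 = 267914296.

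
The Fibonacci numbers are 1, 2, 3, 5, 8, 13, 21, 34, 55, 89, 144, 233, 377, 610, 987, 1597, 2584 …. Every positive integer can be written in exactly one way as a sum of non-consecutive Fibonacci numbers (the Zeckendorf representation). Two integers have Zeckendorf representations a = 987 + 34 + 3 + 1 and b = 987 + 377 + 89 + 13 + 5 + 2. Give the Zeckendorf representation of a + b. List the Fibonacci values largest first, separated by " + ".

The two numbers are 1025 and 1473, so their sum is 2498.
2498: greatest Fibonacci not exceeding it is 1597, leaving 901
901: greatest Fibonacci not exceeding it is 610, leaving 291
291: greatest Fibonacci not exceeding it is 233, leaving 58
58: greatest Fibonacci not exceeding it is 55, leaving 3
3: greatest Fibonacci not exceeding it is 3, leaving 0

1597 + 610 + 233 + 55 + 3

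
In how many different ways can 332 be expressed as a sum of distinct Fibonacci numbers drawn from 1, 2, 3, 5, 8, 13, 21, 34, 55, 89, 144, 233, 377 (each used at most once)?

10

332 = 233+89+8+2 = 233+89+5+3+2 = 233+55+34+8+2 = 233+55+34+5+3+2 = … (6 more), for 10 in all.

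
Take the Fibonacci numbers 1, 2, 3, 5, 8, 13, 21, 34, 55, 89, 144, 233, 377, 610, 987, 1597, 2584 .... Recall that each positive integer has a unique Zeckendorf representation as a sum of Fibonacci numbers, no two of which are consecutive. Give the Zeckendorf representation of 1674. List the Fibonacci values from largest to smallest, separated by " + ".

take 1597 (≤ 1674); 1674 − 1597 = 77
take 55 (≤ 77); 77 − 55 = 22
take 21 (≤ 22); 22 − 21 = 1
take 1 (≤ 1); 1 − 1 = 0
So 1674 = 1597 + 55 + 21 + 1, with no two terms consecutive in the sequence.

1597 + 55 + 21 + 1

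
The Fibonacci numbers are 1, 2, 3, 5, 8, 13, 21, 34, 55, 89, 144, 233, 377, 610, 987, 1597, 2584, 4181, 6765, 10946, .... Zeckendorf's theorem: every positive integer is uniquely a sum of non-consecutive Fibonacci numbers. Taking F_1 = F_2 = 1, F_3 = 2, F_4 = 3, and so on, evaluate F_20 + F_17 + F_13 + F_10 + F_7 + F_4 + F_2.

F_20 + F_17 + F_13 + F_10 + F_7 + F_4 + F_2 = 6765 + 1597 + 233 + 55 + 13 + 3 + 1 = 8667.

8667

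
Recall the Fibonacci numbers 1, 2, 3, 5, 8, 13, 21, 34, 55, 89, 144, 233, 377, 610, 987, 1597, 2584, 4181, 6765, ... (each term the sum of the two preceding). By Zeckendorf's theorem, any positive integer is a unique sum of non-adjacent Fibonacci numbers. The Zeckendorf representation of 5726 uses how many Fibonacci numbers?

6

Greedily peel off the largest Fibonacci term at each step:
subtract 4181 from 5726: 1545 remains
subtract 987 from 1545: 558 remains
subtract 377 from 558: 181 remains
subtract 144 from 181: 37 remains
subtract 34 from 37: 3 remains
subtract 3 from 3: 0 remains
5726 = 4181 + 987 + 377 + 144 + 34 + 3, which has 6 terms.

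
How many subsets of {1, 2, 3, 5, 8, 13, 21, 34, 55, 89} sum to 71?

71 = 55+13+3 = 55+13+2+1 = 55+8+5+3 = … (5 more), for 8 in all.

8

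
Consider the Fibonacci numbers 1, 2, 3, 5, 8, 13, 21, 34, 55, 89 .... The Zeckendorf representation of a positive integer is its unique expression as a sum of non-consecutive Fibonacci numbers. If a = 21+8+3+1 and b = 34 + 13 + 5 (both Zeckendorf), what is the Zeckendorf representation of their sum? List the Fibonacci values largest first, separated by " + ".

The two numbers are 33 and 52, so their sum is 85.
Greedily peel off the largest Fibonacci term at each step:
85 − 55 = 30
30 − 21 = 9
9 − 8 = 1
1 − 1 = 0

55 + 21 + 8 + 1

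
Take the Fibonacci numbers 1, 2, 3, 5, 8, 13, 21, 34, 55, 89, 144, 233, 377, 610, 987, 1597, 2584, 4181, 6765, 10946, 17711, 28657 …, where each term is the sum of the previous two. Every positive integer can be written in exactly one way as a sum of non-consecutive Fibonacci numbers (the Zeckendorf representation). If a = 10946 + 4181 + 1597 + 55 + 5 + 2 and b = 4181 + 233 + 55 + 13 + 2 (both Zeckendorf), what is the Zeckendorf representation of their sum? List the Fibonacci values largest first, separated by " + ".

17711 + 2584 + 610 + 233 + 89 + 34 + 8 + 1

The two numbers are 16786 and 4484, so their sum is 21270.
Repeatedly subtract the largest Fibonacci number that fits:
21270: greatest Fibonacci not exceeding it is 17711, leaving 3559
3559: greatest Fibonacci not exceeding it is 2584, leaving 975
975: greatest Fibonacci not exceeding it is 610, leaving 365
365: greatest Fibonacci not exceeding it is 233, leaving 132
132: greatest Fibonacci not exceeding it is 89, leaving 43
43: greatest Fibonacci not exceeding it is 34, leaving 9
9: greatest Fibonacci not exceeding it is 8, leaving 1
1: greatest Fibonacci not exceeding it is 1, leaving 0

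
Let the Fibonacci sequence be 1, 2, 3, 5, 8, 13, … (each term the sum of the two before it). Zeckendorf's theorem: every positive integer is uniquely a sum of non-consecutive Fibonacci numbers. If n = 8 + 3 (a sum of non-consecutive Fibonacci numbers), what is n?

11

8 + 3 = 11.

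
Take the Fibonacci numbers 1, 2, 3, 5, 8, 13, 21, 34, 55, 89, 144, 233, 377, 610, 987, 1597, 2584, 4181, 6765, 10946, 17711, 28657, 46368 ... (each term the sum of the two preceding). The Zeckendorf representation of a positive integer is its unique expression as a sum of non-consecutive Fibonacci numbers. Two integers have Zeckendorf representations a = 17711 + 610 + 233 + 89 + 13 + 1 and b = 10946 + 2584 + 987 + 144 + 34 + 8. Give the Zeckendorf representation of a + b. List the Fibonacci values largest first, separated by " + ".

28657 + 4181 + 377 + 144 + 1

The two numbers are 18657 and 14703, so their sum is 33360.
Greedily peel off the largest Fibonacci term at each step:
28657 ≤ 33360 < 46368, so take 28657; remainder 4703
4181 ≤ 4703 < 6765, so take 4181; remainder 522
377 ≤ 522 < 610, so take 377; remainder 145
144 ≤ 145 < 233, so take 144; remainder 1
1 ≤ 1 < 2, so take 1; remainder 0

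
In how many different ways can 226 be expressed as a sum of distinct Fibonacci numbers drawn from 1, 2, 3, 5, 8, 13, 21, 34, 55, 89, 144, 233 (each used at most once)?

8

Each representation comes from the Zeckendorf form by replacing some F_k with F_{k−1} + F_{k−2} where possible.
226 = 144+55+21+5+1 = 144+55+21+3+2+1 = 144+55+13+8+5+1 = … (5 more), for 8 in all.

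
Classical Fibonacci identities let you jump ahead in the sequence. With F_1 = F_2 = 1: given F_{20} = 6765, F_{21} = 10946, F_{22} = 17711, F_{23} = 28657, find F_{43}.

By the addition formula F_{m+n} = F_m F_{n+1} + F_{m−1} F_n with m=21, n=22: F_{43} = 10946·28657 + 6765·17711 = 313679522 + 119814915 = 433494437.

433494437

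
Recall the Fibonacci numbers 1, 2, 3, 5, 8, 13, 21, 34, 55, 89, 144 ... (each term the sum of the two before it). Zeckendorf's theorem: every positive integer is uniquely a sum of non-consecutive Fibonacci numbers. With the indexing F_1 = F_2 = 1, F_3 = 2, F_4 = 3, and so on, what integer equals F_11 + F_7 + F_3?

F_11 + F_7 + F_3 = 89 + 13 + 2 = 104.

104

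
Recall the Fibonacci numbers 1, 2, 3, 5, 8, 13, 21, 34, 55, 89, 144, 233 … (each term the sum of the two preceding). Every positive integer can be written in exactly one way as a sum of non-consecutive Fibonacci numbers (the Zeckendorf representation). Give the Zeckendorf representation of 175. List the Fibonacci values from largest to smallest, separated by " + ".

Greedy algorithm:
largest Fibonacci ≤ 175 is 144; 175 − 144 = 31
largest Fibonacci ≤ 31 is 21; 31 − 21 = 10
largest Fibonacci ≤ 10 is 8; 10 − 8 = 2
largest Fibonacci ≤ 2 is 2; 2 − 2 = 0
So 175 = 144 + 21 + 8 + 2, with no two terms consecutive in the sequence.

144 + 21 + 8 + 2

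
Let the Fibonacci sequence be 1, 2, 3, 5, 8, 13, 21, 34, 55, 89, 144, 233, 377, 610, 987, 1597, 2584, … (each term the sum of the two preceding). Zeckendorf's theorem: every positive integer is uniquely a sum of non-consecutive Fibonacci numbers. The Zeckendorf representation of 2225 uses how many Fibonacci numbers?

Repeatedly subtract the largest Fibonacci number that fits:
2225 − 1597 = 628
628 − 610 = 18
18 − 13 = 5
5 − 5 = 0
2225 = 1597 + 610 + 13 + 5, which has 4 terms.

4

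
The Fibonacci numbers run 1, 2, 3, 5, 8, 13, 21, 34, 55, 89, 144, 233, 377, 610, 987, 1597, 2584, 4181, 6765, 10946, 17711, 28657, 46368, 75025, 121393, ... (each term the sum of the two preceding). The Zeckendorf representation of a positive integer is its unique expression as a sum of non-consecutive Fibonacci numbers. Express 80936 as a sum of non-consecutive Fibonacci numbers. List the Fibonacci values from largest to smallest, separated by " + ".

75025 + 4181 + 1597 + 89 + 34 + 8 + 2

Greedy algorithm:
subtract 75025 from 80936: 5911 remains
subtract 4181 from 5911: 1730 remains
subtract 1597 from 1730: 133 remains
subtract 89 from 133: 44 remains
subtract 34 from 44: 10 remains
subtract 8 from 10: 2 remains
subtract 2 from 2: 0 remains
So 80936 = 75025 + 4181 + 1597 + 89 + 34 + 8 + 2, with no two terms consecutive in the sequence.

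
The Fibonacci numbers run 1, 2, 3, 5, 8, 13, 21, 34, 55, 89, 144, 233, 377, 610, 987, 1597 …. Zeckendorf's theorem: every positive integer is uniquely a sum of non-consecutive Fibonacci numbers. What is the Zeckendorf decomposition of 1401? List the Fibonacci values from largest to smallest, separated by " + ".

Greedy algorithm:
987 ≤ 1401 < 1597, so take 987; remainder 414
377 ≤ 414 < 610, so take 377; remainder 37
34 ≤ 37 < 55, so take 34; remainder 3
3 ≤ 3 < 5, so take 3; remainder 0
So 1401 = 987 + 377 + 34 + 3, with no two terms consecutive in the sequence.

987 + 377 + 34 + 3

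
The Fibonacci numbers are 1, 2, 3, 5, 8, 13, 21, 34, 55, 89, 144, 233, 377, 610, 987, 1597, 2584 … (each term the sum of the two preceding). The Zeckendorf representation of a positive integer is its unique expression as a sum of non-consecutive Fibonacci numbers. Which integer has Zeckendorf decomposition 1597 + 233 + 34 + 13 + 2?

1597 + 233 + 34 + 13 + 2 = 1879.

1879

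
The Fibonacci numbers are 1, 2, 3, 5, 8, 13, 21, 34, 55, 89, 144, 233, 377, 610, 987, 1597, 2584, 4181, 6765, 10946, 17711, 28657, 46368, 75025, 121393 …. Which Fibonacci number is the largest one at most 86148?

75025

75025 ≤ 86148 < 121393, so the largest Fibonacci number not exceeding 86148 is 75025.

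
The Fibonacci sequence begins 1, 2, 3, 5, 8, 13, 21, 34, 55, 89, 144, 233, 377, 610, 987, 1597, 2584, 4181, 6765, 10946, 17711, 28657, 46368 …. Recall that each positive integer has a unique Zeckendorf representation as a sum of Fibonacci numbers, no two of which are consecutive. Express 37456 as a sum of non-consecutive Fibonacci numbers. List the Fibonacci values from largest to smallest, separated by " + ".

28657 ≤ 37456 < 46368, so take 28657; remainder 8799
6765 ≤ 8799 < 10946, so take 6765; remainder 2034
1597 ≤ 2034 < 2584, so take 1597; remainder 437
377 ≤ 437 < 610, so take 377; remainder 60
55 ≤ 60 < 89, so take 55; remainder 5
5 ≤ 5 < 8, so take 5; remainder 0
So 37456 = 28657 + 6765 + 1597 + 377 + 55 + 5, with no two terms consecutive in the sequence.

28657 + 6765 + 1597 + 377 + 55 + 5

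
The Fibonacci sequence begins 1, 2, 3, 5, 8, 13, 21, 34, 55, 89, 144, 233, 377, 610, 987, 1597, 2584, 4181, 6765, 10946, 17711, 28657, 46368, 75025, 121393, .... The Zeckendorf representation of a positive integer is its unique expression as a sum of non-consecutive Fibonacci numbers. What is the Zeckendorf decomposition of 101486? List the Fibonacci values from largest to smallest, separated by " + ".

101486: greatest Fibonacci not exceeding it is 75025, leaving 26461
26461: greatest Fibonacci not exceeding it is 17711, leaving 8750
8750: greatest Fibonacci not exceeding it is 6765, leaving 1985
1985: greatest Fibonacci not exceeding it is 1597, leaving 388
388: greatest Fibonacci not exceeding it is 377, leaving 11
11: greatest Fibonacci not exceeding it is 8, leaving 3
3: greatest Fibonacci not exceeding it is 3, leaving 0
So 101486 = 75025 + 17711 + 6765 + 1597 + 377 + 8 + 3, with no two terms consecutive in the sequence.

75025 + 17711 + 6765 + 1597 + 377 + 8 + 3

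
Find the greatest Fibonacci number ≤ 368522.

317811 ≤ 368522 < 514229, so the largest Fibonacci number not exceeding 368522 is 317811.

317811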